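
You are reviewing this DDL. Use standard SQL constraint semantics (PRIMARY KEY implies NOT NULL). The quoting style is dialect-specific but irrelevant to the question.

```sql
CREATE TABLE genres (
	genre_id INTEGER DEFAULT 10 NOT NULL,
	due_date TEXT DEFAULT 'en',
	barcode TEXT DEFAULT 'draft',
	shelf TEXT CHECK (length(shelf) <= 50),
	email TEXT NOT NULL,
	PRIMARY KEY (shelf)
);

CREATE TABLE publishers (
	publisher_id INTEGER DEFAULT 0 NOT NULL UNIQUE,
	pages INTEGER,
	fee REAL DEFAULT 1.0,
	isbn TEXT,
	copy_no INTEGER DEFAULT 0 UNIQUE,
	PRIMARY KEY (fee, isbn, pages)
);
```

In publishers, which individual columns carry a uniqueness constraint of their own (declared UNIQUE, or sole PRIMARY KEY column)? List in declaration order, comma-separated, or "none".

- publisher_id: declared UNIQUE → unique.
- pages: part of a composite PRIMARY KEY — only the tuple is unique, not this column on its own.
- fee: part of a composite PRIMARY KEY — only the tuple is unique, not this column on its own.
- isbn: part of a composite PRIMARY KEY — only the tuple is unique, not this column on its own.
- copy_no: declared UNIQUE → unique.

publisher_id, copy_no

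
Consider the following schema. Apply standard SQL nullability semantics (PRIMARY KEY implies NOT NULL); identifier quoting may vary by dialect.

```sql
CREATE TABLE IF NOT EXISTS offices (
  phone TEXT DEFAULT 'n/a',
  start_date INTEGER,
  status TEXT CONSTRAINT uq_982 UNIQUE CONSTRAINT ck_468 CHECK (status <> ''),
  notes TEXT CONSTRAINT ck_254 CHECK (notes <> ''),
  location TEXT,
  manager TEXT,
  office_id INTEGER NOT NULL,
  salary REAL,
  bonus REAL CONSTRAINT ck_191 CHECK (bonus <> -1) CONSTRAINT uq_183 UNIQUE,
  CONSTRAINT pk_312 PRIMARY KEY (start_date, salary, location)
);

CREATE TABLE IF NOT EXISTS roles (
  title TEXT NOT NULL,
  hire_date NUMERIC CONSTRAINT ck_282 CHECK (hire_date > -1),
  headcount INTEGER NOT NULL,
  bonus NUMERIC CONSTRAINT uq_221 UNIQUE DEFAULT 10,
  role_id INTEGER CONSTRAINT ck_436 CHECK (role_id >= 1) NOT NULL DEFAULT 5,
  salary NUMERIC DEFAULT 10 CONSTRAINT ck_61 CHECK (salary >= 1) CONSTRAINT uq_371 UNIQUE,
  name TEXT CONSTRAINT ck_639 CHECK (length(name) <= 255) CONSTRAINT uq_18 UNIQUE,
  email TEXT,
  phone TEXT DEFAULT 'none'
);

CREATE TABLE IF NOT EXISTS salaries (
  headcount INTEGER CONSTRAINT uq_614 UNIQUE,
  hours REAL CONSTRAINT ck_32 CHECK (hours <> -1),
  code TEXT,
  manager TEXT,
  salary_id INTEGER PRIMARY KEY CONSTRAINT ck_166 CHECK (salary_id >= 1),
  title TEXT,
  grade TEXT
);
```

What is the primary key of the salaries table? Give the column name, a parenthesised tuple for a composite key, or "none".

salary_id

salary_id is declared PRIMARY KEY inline on the column.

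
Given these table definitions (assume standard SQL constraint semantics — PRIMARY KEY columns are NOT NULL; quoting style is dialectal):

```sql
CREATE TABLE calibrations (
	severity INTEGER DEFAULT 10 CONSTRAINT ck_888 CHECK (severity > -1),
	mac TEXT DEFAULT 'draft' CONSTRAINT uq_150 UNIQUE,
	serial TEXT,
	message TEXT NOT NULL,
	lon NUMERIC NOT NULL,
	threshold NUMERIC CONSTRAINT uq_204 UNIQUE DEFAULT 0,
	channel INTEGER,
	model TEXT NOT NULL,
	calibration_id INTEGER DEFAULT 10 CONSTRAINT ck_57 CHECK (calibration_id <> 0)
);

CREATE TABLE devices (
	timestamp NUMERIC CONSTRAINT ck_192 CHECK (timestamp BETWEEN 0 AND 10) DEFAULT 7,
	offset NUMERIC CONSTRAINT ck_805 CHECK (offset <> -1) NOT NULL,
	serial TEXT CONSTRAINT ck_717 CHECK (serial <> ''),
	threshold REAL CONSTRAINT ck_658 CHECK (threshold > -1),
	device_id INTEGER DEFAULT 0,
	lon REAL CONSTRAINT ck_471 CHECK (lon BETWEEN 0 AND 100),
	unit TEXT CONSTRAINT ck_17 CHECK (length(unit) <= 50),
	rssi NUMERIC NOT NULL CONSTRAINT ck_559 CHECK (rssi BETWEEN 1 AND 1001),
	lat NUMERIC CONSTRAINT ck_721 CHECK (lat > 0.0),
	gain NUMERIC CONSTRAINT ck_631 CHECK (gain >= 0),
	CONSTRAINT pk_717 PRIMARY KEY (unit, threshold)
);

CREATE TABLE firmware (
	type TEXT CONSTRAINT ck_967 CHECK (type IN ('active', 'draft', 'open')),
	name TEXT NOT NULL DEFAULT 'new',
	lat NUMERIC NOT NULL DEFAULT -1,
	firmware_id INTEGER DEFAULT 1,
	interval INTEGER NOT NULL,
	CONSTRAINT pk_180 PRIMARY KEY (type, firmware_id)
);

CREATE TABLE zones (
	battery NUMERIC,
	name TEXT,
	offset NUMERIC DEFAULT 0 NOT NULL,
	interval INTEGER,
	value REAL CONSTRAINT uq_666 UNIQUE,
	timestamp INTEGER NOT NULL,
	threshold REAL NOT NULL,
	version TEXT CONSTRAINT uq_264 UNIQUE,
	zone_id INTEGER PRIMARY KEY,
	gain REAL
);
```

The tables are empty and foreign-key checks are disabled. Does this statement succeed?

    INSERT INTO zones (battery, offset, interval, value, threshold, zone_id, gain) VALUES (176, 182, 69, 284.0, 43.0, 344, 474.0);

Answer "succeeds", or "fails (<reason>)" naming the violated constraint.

timestamp is omitted from the column list and has no DEFAULT, so it would receive NULL.
But timestamp is declared NOT NULL.

fails (NOT NULL on timestamp)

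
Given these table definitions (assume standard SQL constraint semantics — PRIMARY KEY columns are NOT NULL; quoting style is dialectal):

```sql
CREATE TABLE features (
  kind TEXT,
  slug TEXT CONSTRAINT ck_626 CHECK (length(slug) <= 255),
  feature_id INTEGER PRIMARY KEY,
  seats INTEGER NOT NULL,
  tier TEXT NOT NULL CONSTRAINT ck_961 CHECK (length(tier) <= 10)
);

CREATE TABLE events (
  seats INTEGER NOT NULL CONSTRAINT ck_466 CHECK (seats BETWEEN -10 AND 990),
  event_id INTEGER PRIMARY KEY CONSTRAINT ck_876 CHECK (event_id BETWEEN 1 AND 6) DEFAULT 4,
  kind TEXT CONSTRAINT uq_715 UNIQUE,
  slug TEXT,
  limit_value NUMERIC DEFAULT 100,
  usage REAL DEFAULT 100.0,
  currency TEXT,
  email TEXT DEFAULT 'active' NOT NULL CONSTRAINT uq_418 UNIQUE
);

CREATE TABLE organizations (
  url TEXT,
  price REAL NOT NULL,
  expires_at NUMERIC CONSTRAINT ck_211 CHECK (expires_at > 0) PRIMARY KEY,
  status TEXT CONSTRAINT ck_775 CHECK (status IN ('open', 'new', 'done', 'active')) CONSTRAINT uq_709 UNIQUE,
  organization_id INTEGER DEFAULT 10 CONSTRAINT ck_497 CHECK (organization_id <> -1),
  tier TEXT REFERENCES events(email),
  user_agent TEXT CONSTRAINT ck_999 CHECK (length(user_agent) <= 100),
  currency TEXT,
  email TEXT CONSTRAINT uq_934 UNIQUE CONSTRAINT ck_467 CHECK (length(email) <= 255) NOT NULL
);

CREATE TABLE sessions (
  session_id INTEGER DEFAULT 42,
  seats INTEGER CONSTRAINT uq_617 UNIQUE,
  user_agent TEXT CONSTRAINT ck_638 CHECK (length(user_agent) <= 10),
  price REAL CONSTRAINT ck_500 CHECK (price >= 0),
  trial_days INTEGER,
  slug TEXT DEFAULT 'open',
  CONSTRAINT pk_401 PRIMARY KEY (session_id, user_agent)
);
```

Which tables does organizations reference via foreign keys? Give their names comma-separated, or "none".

events

- tier REFERENCES events(email).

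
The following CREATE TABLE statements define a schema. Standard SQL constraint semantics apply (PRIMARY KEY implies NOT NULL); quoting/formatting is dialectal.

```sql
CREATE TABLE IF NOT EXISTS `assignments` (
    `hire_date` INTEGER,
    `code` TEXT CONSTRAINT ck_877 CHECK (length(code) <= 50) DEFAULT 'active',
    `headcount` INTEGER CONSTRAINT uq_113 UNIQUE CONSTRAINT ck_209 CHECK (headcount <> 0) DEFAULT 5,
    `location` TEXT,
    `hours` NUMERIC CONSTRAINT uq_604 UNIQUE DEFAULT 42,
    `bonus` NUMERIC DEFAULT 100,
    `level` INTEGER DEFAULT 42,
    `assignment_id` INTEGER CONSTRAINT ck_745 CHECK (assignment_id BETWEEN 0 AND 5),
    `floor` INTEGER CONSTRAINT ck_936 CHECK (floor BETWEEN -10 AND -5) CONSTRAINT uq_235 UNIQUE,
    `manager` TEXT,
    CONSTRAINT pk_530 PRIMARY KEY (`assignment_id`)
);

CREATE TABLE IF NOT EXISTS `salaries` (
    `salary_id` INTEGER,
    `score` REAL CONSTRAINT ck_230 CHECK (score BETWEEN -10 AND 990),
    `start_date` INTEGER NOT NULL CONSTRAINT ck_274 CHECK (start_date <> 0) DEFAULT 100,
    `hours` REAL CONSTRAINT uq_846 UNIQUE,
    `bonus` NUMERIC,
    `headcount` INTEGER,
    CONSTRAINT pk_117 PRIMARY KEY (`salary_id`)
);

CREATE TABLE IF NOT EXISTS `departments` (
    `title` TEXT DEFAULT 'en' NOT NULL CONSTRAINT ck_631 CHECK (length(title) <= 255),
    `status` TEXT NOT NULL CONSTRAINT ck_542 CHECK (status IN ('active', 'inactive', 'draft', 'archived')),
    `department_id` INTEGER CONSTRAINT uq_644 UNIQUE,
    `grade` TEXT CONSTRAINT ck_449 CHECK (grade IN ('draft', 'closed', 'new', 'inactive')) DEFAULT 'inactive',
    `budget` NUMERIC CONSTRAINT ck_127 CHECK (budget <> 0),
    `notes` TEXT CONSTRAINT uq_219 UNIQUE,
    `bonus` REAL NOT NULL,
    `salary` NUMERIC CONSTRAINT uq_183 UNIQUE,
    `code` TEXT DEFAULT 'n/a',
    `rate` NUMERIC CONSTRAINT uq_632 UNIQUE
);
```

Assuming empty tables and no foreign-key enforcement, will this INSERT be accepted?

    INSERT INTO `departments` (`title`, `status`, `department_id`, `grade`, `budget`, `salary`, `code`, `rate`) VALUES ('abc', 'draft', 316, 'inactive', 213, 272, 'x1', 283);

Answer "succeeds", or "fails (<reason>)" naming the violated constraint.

fails (NOT NULL on bonus)

bonus is omitted from the column list and has no DEFAULT, so it would receive NULL.
But bonus is declared NOT NULL.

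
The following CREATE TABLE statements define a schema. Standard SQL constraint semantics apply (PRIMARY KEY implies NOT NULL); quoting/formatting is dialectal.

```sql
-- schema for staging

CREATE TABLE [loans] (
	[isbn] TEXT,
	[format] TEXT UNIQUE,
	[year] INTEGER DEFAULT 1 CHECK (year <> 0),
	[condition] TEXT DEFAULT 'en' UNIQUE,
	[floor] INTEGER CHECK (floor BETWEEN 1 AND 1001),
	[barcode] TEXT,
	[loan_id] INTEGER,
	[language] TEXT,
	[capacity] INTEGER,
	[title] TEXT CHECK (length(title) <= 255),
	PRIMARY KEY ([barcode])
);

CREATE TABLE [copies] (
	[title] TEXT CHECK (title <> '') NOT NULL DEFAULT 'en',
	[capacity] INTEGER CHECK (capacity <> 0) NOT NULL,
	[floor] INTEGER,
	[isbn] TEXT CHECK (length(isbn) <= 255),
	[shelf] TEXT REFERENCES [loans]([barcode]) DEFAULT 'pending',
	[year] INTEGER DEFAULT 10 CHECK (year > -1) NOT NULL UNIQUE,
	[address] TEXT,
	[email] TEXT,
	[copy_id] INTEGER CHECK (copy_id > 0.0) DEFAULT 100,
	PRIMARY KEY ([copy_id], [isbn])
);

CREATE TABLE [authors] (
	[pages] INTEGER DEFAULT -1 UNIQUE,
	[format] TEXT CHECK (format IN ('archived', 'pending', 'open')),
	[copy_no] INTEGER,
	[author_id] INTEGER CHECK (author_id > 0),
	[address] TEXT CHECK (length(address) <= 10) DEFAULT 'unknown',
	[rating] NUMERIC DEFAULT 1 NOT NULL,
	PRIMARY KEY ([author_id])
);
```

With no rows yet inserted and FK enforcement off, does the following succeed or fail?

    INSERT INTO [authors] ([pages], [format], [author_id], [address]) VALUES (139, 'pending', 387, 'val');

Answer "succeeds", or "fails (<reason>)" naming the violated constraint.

succeeds

NOT NULL columns: author_id is supplied; rating defaults to 1.
CHECK constraints: 'pending' satisfies (format IN ('archived', 'pending', 'open')); 387 satisfies (author_id > 0); 'val' satisfies (length(address) <= 10).
No constraint is violated.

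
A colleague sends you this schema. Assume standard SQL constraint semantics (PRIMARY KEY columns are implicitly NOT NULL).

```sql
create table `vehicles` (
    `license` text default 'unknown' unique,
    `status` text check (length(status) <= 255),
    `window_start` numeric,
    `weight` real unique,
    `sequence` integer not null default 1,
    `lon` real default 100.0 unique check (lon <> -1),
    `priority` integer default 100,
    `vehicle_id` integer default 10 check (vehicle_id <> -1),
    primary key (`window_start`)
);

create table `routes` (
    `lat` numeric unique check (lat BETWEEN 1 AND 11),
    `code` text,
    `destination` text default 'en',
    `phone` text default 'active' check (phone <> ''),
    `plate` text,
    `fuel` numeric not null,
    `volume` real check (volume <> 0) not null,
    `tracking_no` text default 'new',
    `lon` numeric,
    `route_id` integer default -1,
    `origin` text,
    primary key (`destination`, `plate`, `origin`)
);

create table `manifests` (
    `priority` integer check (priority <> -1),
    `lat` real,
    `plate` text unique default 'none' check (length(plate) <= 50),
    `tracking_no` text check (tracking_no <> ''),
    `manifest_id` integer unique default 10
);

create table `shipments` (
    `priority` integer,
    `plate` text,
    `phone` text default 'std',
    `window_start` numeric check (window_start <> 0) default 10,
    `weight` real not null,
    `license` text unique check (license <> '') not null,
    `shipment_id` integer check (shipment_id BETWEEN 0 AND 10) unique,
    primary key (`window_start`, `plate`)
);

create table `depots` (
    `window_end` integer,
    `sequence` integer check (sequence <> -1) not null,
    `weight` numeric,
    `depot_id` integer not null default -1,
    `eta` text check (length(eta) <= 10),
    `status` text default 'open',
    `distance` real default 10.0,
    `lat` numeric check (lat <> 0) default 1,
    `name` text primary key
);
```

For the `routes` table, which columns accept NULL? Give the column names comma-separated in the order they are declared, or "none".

lat, code, phone, tracking_no, lon, route_id

- lat: CHECK does not forbid NULL (a CHECK constraint passes when its expression is NULL) → nullable.
- code: no NOT NULL constraint applies → nullable.
- destination: part of the PRIMARY KEY, which implies NOT NULL → not nullable.
- phone: CHECK does not forbid NULL (a CHECK constraint passes when its expression is NULL) → nullable.
- plate: part of the PRIMARY KEY, which implies NOT NULL → not nullable.
- fuel: declared NOT NULL → not nullable.
- volume: declared NOT NULL → not nullable.
- tracking_no: DEFAULT only fills an omitted column; an explicit NULL is still allowed → nullable.
- lon: no NOT NULL constraint applies → nullable.
- route_id: DEFAULT only fills an omitted column; an explicit NULL is still allowed → nullable.
- origin: part of the PRIMARY KEY, which implies NOT NULL → not nullable.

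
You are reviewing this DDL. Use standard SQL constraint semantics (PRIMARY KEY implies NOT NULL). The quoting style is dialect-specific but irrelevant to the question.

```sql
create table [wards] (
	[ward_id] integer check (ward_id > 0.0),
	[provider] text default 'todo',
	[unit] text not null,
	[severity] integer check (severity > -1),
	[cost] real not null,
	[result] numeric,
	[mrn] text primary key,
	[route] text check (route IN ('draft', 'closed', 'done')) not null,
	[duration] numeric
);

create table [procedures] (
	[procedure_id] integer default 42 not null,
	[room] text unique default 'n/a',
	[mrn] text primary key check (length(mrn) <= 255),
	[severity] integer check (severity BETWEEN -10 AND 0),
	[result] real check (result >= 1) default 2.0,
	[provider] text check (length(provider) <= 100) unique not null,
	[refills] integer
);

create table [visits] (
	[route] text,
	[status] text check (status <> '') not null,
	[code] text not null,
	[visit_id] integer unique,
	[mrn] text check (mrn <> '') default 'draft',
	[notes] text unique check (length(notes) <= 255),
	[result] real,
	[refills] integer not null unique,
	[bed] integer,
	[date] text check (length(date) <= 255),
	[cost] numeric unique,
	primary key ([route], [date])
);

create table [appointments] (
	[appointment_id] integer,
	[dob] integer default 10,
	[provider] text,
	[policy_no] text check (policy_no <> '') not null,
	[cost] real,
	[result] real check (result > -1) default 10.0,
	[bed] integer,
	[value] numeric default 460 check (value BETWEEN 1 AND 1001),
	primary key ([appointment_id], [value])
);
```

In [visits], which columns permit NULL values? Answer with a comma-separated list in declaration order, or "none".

- route: part of the PRIMARY KEY, which implies NOT NULL → not nullable.
- status: declared NOT NULL → not nullable.
- code: declared NOT NULL → not nullable.
- visit_id: UNIQUE does not imply NOT NULL → nullable.
- mrn: CHECK does not forbid NULL (a CHECK constraint passes when its expression is NULL) → nullable.
- notes: CHECK does not forbid NULL (a CHECK constraint passes when its expression is NULL) → nullable.
- result: no NOT NULL constraint applies → nullable.
- refills: declared NOT NULL → not nullable.
- bed: no NOT NULL constraint applies → nullable.
- date: part of the PRIMARY KEY, which implies NOT NULL → not nullable.
- cost: UNIQUE does not imply NOT NULL → nullable.

visit_id, mrn, notes, result, bed, cost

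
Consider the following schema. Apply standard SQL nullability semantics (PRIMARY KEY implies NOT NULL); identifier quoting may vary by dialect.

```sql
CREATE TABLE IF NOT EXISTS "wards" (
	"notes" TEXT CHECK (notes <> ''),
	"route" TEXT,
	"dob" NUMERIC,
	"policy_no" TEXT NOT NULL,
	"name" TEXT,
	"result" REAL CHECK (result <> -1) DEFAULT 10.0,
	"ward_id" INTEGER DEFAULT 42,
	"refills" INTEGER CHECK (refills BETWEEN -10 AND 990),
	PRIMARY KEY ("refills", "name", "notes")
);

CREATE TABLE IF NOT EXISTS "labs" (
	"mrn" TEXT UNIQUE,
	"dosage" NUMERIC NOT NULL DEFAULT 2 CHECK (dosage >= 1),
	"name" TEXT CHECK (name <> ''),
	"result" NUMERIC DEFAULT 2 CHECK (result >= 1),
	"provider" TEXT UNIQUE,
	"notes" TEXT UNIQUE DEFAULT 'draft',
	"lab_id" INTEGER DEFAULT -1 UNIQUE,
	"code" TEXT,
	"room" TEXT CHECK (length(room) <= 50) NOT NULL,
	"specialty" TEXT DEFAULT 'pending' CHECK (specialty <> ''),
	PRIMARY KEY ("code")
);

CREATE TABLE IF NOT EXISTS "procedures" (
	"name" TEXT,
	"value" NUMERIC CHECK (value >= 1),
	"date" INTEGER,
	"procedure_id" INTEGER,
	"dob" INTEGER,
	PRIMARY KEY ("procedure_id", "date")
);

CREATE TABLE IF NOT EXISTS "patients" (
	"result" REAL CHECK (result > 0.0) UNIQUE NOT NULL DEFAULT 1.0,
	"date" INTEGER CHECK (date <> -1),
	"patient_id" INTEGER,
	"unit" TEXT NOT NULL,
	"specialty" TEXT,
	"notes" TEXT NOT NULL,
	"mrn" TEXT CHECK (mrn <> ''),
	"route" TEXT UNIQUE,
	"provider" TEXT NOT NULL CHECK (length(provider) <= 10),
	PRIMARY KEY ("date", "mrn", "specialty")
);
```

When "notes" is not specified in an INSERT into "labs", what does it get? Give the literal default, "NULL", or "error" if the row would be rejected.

notes has an explicit DEFAULT 'draft'.
When the column is omitted from an INSERT, that default is used.

'draft'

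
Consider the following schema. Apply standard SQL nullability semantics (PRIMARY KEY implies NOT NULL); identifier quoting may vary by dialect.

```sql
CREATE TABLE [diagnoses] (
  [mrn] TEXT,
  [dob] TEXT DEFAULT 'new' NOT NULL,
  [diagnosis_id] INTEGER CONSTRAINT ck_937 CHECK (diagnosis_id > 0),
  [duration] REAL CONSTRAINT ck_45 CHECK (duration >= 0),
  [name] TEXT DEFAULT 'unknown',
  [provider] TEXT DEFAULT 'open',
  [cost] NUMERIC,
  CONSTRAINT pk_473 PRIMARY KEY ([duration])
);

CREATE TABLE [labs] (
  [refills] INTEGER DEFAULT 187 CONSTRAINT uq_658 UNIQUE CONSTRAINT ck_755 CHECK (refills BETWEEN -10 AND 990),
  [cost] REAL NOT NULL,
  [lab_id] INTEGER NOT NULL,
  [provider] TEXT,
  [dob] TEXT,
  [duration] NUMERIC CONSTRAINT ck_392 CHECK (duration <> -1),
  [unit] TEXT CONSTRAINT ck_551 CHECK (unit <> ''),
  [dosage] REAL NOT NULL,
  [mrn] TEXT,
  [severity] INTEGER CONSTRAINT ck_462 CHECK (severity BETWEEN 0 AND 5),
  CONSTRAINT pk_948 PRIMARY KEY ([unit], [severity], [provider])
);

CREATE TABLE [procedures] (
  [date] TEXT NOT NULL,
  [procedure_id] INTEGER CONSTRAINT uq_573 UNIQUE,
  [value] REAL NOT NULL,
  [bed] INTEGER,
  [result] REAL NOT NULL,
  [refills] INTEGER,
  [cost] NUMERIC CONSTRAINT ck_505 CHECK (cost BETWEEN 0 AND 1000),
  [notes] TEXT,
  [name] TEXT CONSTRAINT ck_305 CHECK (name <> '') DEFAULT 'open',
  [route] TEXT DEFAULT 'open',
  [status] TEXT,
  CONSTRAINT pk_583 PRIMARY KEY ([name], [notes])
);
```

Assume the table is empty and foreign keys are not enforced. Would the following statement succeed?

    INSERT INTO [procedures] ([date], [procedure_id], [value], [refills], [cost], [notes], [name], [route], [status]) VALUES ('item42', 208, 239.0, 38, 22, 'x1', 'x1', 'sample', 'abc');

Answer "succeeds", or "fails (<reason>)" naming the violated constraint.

result is omitted from the column list and has no DEFAULT, so it would receive NULL.
But result is declared NOT NULL.

fails (NOT NULL on result)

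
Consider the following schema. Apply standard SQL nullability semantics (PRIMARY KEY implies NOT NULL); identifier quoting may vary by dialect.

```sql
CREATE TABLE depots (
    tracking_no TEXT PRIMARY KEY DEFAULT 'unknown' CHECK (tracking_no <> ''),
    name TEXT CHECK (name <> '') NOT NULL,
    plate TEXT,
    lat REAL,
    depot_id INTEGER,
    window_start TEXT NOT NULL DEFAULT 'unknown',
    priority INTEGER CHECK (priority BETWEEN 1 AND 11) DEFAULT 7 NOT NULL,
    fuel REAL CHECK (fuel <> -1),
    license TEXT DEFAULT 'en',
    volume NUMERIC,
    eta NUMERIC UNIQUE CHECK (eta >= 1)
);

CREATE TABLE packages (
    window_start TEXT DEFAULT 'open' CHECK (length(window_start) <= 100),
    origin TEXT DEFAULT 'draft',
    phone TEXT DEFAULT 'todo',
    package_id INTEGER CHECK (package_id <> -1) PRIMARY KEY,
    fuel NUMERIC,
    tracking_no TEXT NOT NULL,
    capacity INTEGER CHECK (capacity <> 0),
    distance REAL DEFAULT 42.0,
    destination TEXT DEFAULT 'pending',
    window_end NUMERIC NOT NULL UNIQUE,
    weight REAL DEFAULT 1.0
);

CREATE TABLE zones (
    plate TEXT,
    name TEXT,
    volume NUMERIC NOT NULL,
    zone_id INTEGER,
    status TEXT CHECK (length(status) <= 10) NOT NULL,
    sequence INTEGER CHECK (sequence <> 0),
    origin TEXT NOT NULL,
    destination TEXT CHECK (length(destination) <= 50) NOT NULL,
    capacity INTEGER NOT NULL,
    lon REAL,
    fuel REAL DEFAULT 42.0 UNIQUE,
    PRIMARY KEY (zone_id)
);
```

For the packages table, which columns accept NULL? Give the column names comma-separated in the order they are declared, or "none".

- window_start: CHECK does not forbid NULL (a CHECK constraint passes when its expression is NULL) → nullable.
- origin: DEFAULT only fills an omitted column; an explicit NULL is still allowed → nullable.
- phone: DEFAULT only fills an omitted column; an explicit NULL is still allowed → nullable.
- package_id: part of the PRIMARY KEY, which implies NOT NULL → not nullable.
- fuel: no NOT NULL constraint applies → nullable.
- tracking_no: declared NOT NULL → not nullable.
- capacity: CHECK does not forbid NULL (a CHECK constraint passes when its expression is NULL) → nullable.
- distance: DEFAULT only fills an omitted column; an explicit NULL is still allowed → nullable.
- destination: DEFAULT only fills an omitted column; an explicit NULL is still allowed → nullable.
- window_end: declared NOT NULL → not nullable.
- weight: DEFAULT only fills an omitted column; an explicit NULL is still allowed → nullable.

window_start, origin, phone, fuel, capacity, distance, destination, weight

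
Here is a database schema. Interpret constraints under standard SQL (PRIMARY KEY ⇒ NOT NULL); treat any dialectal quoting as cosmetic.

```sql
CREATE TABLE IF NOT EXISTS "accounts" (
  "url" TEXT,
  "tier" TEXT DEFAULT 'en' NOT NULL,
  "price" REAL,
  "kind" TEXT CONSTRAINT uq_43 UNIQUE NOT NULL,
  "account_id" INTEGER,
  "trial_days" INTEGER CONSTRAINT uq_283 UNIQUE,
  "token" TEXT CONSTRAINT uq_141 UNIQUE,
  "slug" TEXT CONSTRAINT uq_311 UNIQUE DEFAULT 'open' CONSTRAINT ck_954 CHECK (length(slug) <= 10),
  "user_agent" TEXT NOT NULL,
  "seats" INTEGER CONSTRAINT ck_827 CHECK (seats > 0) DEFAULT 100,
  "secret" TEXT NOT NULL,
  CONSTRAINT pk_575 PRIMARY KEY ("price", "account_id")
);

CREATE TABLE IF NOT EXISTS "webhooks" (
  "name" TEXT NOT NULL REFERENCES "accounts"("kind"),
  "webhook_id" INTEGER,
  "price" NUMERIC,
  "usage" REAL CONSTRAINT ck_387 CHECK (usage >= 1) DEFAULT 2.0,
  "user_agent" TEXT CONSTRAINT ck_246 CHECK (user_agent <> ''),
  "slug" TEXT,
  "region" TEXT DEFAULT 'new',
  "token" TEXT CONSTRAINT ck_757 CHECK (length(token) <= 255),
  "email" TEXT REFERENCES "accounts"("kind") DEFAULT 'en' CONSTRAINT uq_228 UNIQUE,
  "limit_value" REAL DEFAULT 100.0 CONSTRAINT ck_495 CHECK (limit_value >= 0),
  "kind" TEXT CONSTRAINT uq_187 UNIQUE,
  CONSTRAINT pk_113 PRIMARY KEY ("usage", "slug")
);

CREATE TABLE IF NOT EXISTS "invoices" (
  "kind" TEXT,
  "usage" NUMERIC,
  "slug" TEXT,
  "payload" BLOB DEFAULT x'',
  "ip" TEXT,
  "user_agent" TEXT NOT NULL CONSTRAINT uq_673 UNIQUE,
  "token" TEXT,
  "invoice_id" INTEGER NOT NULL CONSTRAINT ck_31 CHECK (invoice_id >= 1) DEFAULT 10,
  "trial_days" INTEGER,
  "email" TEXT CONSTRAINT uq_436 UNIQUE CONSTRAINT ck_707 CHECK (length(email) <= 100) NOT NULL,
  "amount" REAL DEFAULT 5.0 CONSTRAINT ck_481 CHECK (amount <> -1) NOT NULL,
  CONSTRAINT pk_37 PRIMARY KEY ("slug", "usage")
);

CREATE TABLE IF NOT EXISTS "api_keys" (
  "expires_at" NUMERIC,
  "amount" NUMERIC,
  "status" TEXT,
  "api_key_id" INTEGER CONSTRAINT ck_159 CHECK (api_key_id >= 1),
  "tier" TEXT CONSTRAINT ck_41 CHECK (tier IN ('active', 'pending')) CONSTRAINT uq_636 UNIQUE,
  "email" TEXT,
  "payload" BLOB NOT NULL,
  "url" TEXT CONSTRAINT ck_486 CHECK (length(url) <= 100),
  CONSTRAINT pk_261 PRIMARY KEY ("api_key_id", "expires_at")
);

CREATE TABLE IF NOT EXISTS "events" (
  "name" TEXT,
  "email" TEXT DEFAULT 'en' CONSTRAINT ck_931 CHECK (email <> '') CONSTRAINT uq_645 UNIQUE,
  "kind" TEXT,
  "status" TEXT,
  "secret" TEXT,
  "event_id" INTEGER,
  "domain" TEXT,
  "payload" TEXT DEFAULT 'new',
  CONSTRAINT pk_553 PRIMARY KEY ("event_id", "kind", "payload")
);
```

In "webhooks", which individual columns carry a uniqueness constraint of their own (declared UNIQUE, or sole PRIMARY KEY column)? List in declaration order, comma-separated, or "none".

email, kind

- name: no UNIQUE or single-column PK constraint.
- webhook_id: no UNIQUE or single-column PK constraint.
- price: no UNIQUE or single-column PK constraint.
- usage: part of a composite PRIMARY KEY — only the tuple is unique, not this column on its own.
- user_agent: no UNIQUE or single-column PK constraint.
- slug: part of a composite PRIMARY KEY — only the tuple is unique, not this column on its own.
- region: no UNIQUE or single-column PK constraint.
- token: no UNIQUE or single-column PK constraint.
- email: declared UNIQUE → unique.
- limit_value: no UNIQUE or single-column PK constraint.
- kind: declared UNIQUE → unique.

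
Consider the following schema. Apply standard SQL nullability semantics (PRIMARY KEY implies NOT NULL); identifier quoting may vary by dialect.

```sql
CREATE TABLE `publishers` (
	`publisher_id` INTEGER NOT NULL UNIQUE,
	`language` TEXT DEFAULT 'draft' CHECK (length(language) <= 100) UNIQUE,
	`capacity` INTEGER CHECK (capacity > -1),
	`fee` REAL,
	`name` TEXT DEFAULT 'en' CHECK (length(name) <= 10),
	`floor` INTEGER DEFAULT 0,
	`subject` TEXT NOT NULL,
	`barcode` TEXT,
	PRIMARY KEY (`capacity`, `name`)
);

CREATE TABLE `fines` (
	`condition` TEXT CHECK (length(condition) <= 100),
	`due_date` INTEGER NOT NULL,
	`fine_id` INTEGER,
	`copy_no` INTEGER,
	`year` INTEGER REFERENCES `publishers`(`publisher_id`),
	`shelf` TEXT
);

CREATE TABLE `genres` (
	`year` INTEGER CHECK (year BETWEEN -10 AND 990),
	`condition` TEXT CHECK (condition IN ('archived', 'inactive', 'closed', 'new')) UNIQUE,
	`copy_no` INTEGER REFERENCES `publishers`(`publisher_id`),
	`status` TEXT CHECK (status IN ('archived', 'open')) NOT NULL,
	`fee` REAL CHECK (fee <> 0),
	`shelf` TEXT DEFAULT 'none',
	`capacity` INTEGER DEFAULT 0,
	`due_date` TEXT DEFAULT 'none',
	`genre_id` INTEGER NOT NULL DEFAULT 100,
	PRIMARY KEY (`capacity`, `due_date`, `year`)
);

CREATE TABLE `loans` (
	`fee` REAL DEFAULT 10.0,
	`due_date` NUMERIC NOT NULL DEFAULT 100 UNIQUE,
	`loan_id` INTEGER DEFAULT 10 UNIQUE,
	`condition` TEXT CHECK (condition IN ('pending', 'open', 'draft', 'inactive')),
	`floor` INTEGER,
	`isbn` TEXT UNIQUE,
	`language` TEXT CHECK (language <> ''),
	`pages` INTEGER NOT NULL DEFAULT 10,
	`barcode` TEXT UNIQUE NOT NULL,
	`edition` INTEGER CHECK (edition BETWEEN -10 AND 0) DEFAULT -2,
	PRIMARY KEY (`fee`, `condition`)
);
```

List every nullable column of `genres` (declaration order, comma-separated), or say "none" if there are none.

condition, copy_no, fee, shelf

- year: part of the PRIMARY KEY, which implies NOT NULL → not nullable.
- condition: CHECK does not forbid NULL (a CHECK constraint passes when its expression is NULL) → nullable.
- copy_no: a foreign key column may be NULL unless separately constrained → nullable.
- status: declared NOT NULL → not nullable.
- fee: CHECK does not forbid NULL (a CHECK constraint passes when its expression is NULL) → nullable.
- shelf: DEFAULT only fills an omitted column; an explicit NULL is still allowed → nullable.
- capacity: part of the PRIMARY KEY, which implies NOT NULL → not nullable.
- due_date: part of the PRIMARY KEY, which implies NOT NULL → not nullable.
- genre_id: declared NOT NULL → not nullable.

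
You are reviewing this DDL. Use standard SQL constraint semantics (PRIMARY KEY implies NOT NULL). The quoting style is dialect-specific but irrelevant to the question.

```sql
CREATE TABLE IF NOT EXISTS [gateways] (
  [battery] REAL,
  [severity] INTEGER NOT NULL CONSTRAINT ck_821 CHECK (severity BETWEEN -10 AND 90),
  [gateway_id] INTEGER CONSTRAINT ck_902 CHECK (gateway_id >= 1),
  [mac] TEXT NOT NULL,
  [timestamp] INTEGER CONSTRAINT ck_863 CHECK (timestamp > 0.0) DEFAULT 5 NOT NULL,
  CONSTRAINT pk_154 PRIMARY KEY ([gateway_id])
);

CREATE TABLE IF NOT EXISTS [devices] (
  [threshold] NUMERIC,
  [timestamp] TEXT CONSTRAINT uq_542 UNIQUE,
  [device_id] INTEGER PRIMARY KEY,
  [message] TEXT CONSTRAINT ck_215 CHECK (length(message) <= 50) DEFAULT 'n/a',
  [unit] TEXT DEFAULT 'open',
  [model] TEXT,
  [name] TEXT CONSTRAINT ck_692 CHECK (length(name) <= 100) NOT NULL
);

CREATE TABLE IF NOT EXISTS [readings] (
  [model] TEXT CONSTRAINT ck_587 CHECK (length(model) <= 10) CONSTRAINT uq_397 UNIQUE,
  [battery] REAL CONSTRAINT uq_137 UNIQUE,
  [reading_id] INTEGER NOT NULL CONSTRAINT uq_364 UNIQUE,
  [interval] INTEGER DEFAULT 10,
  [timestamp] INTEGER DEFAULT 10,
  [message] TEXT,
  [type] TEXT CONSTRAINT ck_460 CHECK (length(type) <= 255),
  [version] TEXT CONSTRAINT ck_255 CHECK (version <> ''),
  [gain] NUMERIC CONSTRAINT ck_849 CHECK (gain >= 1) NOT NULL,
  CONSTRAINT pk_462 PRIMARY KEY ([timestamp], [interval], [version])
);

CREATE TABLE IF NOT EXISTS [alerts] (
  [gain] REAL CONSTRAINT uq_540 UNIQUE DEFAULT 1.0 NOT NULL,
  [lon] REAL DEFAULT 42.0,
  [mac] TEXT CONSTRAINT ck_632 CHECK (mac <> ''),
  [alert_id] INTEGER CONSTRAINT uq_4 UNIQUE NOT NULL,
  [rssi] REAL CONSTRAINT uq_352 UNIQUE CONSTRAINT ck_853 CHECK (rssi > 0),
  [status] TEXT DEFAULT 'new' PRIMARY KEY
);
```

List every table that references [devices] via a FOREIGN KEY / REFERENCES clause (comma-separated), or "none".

No REFERENCES clause anywhere in the schema names devices.

none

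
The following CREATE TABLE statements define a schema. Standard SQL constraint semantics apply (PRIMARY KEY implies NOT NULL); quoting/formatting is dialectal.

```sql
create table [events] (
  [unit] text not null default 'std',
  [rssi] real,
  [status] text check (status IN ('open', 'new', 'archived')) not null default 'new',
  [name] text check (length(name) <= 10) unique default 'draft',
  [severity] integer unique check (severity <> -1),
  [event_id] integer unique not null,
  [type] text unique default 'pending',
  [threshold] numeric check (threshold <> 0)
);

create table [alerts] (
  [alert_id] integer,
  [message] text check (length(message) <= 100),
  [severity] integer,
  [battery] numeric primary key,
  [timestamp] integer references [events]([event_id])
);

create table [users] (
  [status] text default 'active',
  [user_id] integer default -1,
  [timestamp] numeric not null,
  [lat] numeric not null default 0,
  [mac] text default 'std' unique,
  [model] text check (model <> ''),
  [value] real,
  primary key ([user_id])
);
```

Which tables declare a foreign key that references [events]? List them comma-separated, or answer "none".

alerts

- alerts.timestamp references events(event_id).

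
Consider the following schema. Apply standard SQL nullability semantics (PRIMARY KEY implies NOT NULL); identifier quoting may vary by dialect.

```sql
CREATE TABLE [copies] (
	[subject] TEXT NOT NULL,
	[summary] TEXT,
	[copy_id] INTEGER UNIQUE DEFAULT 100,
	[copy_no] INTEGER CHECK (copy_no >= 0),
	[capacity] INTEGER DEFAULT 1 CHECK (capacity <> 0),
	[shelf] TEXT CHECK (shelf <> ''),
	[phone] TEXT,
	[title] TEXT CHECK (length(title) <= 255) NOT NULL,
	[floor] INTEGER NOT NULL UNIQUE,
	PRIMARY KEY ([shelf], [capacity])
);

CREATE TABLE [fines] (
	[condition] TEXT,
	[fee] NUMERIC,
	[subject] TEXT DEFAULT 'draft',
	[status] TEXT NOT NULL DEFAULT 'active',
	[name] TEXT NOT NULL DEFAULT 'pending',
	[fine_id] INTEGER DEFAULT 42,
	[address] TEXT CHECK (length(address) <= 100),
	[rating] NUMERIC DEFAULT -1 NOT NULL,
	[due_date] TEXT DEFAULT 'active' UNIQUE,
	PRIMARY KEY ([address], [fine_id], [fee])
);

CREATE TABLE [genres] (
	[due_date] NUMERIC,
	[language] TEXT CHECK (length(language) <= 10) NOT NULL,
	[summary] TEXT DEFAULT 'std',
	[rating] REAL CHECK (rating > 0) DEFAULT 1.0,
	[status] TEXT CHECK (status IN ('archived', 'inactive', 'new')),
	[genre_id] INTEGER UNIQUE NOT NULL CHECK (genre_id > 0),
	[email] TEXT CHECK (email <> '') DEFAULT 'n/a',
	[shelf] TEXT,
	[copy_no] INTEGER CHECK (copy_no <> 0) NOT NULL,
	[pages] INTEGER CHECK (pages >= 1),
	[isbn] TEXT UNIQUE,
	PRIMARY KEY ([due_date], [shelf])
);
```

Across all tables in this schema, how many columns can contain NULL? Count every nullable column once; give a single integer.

13

copies: 4 nullable (summary, copy_id, copy_no, phone — PK (shelf, capacity) and explicit NOT NULL columns excluded).
fines: 3 nullable (condition, subject, due_date — PK (address, fine_id, fee) and explicit NOT NULL columns excluded).
genres: 6 nullable (summary, rating, status, email, pages, isbn — PK (due_date, shelf) and explicit NOT NULL columns excluded).
Total: 4 + 3 + 6 = 13.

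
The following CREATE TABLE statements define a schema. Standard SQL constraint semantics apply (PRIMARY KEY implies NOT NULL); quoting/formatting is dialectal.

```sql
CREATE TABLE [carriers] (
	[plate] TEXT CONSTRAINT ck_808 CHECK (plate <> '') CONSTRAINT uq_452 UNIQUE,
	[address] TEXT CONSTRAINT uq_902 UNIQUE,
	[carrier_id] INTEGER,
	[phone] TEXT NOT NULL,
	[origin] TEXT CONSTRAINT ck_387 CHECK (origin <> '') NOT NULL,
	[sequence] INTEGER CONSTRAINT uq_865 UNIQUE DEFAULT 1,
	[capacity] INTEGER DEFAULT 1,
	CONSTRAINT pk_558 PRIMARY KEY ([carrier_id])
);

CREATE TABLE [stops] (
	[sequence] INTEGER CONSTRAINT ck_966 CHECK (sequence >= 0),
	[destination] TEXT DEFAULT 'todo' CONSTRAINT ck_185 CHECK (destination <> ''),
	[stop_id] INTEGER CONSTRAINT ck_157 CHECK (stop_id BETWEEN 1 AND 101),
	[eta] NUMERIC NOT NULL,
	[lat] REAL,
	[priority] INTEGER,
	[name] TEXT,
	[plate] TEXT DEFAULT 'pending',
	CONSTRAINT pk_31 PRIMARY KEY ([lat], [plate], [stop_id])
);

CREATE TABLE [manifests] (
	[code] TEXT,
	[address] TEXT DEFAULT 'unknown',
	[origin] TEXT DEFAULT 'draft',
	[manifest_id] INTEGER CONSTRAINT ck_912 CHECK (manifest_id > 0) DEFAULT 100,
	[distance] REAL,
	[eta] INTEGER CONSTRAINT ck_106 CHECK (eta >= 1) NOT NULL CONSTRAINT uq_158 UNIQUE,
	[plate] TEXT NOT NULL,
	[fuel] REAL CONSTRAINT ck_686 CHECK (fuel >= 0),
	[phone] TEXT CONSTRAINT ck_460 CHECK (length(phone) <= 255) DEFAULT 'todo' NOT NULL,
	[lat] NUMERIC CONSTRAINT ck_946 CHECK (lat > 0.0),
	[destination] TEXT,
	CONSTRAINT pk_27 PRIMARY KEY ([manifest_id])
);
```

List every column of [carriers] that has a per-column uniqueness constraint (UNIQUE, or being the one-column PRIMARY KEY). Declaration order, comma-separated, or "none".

plate, address, carrier_id, sequence

- plate: declared UNIQUE → unique.
- address: declared UNIQUE → unique.
- carrier_id: single-column PRIMARY KEY → unique.
- phone: no UNIQUE or single-column PK constraint.
- origin: no UNIQUE or single-column PK constraint.
- sequence: declared UNIQUE → unique.
- capacity: no UNIQUE or single-column PK constraint.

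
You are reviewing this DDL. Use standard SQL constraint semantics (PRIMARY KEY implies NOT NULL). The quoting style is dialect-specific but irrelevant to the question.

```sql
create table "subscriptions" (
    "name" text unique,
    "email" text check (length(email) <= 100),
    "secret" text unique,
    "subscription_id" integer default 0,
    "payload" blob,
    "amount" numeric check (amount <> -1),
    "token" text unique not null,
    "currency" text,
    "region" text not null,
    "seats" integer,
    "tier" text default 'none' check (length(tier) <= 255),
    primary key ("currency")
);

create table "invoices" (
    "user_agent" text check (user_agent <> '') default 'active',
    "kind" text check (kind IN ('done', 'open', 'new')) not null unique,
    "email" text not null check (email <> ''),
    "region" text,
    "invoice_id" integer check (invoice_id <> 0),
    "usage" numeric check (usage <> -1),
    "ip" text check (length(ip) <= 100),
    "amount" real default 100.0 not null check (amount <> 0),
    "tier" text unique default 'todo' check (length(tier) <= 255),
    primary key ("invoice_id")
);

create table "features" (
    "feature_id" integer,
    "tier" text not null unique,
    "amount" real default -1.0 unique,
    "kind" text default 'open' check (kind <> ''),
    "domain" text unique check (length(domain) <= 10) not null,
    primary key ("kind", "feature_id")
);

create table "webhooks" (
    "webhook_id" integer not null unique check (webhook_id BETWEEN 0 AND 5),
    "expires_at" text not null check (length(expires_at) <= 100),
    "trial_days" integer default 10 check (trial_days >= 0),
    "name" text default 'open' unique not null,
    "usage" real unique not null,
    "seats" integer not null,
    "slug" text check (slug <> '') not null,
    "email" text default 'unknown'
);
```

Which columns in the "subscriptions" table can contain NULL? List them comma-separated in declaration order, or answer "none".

- name: UNIQUE does not imply NOT NULL → nullable.
- email: CHECK does not forbid NULL (a CHECK constraint passes when its expression is NULL) → nullable.
- secret: UNIQUE does not imply NOT NULL → nullable.
- subscription_id: DEFAULT only fills an omitted column; an explicit NULL is still allowed → nullable.
- payload: no NOT NULL constraint applies → nullable.
- amount: CHECK does not forbid NULL (a CHECK constraint passes when its expression is NULL) → nullable.
- token: declared NOT NULL → not nullable.
- currency: part of the PRIMARY KEY, which implies NOT NULL → not nullable.
- region: declared NOT NULL → not nullable.
- seats: no NOT NULL constraint applies → nullable.
- tier: CHECK does not forbid NULL (a CHECK constraint passes when its expression is NULL) → nullable.

name, email, secret, subscription_id, payload, amount, seats, tier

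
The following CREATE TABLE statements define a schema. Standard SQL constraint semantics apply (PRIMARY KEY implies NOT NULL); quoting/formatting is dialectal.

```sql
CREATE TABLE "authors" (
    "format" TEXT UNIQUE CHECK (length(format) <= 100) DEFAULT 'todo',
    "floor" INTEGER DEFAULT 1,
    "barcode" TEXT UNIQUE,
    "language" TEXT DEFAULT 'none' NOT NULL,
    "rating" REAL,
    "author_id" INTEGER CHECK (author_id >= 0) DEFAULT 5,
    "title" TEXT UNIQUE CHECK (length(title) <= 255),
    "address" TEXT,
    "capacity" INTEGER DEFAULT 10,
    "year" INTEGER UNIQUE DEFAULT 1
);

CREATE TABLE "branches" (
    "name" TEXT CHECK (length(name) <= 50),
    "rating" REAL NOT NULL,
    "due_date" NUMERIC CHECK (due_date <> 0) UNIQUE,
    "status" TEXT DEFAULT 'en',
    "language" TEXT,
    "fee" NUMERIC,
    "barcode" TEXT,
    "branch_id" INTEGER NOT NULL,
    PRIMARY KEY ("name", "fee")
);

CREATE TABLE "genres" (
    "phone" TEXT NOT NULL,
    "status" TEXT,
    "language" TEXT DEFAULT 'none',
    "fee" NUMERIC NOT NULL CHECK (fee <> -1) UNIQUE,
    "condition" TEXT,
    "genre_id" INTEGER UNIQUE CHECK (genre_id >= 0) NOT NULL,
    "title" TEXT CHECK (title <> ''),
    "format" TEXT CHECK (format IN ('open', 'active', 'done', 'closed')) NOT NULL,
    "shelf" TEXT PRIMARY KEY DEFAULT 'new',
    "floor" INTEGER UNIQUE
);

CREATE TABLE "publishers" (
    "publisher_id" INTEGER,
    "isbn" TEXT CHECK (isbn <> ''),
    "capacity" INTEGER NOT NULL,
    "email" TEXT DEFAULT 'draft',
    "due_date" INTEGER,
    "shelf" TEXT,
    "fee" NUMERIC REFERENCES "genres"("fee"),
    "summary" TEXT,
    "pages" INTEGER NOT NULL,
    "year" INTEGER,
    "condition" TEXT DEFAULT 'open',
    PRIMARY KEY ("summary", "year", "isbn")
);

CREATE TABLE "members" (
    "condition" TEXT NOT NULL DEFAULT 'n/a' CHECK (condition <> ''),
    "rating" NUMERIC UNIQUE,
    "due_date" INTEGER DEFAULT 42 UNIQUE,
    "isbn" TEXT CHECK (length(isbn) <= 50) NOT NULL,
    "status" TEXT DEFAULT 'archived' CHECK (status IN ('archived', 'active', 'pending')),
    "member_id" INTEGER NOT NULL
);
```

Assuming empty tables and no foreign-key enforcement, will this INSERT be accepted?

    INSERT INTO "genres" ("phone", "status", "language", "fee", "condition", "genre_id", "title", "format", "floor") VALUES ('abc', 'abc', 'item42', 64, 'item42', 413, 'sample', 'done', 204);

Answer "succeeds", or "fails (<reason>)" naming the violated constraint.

succeeds

NOT NULL columns: fee is supplied; format is supplied; genre_id is supplied; phone is supplied; shelf defaults to 'new'.
CHECK constraints: 64 satisfies (fee <> -1); 413 satisfies (genre_id >= 0); 'sample' satisfies (title <> ''); 'done' satisfies (format IN ('open', 'active', 'done', 'closed')).
No constraint is violated.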